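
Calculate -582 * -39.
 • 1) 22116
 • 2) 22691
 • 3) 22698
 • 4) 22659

-582 * -39 = 22698
3) 22698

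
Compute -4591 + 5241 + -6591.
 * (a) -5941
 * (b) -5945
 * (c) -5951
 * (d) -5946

First: -4591 + 5241 = 650
Then: 650 + -6591 = -5941
a) -5941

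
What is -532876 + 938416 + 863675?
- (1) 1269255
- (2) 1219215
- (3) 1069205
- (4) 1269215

First: -532876 + 938416 = 405540
Then: 405540 + 863675 = 1269215
4) 1269215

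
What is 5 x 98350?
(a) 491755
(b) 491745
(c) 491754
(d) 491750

5 * 98350 = 491750
d) 491750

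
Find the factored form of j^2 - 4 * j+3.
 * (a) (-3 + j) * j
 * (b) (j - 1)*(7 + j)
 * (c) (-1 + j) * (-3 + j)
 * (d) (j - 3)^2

We need to factor j^2 - 4 * j+3.
The factored form is (-1 + j) * (-3 + j).
c) (-1 + j) * (-3 + j)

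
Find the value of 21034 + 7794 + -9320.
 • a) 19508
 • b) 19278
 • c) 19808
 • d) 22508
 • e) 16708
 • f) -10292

First: 21034 + 7794 = 28828
Then: 28828 + -9320 = 19508
a) 19508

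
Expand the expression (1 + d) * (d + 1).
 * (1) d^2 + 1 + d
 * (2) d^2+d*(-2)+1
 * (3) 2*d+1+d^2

Expanding (1 + d) * (d + 1):
= 2*d+1+d^2
3) 2*d+1+d^2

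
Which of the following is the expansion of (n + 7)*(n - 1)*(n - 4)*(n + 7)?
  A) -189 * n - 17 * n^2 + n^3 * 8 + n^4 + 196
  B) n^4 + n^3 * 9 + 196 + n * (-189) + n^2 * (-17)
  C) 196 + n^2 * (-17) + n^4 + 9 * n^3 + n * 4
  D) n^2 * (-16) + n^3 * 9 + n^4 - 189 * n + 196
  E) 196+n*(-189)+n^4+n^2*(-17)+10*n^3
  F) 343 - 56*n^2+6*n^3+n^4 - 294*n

Expanding (n + 7)*(n - 1)*(n - 4)*(n + 7):
= n^4 + n^3 * 9 + 196 + n * (-189) + n^2 * (-17)
B) n^4 + n^3 * 9 + 196 + n * (-189) + n^2 * (-17)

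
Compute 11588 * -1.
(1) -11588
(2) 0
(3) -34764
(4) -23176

11588 * -1 = -11588
1) -11588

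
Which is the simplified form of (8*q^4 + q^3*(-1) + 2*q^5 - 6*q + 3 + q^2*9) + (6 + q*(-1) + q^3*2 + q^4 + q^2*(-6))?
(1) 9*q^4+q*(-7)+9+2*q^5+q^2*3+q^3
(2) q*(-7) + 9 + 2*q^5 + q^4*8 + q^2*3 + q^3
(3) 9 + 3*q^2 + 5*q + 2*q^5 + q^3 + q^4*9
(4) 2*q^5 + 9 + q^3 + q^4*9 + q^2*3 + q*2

Adding the polynomials and combining like terms:
(8*q^4 + q^3*(-1) + 2*q^5 - 6*q + 3 + q^2*9) + (6 + q*(-1) + q^3*2 + q^4 + q^2*(-6))
= 9*q^4+q*(-7)+9+2*q^5+q^2*3+q^3
1) 9*q^4+q*(-7)+9+2*q^5+q^2*3+q^3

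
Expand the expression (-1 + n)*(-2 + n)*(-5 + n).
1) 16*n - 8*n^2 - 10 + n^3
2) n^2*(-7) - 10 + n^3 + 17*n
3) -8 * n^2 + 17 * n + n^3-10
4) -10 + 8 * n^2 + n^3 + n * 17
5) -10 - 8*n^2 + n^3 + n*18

Expanding (-1 + n)*(-2 + n)*(-5 + n):
= -8 * n^2 + 17 * n + n^3-10
3) -8 * n^2 + 17 * n + n^3-10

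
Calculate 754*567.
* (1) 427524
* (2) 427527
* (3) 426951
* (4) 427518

754 * 567 = 427518
4) 427518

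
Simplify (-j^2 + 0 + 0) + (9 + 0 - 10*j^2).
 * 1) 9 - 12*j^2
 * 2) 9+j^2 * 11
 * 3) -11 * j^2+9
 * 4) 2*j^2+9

Adding the polynomials and combining like terms:
(-j^2 + 0 + 0) + (9 + 0 - 10*j^2)
= -11 * j^2+9
3) -11 * j^2+9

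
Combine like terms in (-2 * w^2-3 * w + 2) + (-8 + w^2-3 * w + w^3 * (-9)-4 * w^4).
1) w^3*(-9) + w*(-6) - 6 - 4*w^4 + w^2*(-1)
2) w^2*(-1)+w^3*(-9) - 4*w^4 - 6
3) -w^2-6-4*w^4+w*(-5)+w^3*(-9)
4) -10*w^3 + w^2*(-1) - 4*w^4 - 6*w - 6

Adding the polynomials and combining like terms:
(-2*w^2 - 3*w + 2) + (-8 + w^2 - 3*w + w^3*(-9) - 4*w^4)
= w^3*(-9) + w*(-6) - 6 - 4*w^4 + w^2*(-1)
1) w^3*(-9) + w*(-6) - 6 - 4*w^4 + w^2*(-1)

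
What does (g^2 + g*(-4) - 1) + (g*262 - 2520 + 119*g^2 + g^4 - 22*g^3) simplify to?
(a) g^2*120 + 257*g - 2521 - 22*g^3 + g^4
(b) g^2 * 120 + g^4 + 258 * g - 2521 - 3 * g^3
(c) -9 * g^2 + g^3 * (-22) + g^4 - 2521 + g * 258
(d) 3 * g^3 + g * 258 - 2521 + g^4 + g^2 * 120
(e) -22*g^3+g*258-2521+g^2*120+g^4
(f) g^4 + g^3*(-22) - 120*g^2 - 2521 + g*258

Adding the polynomials and combining like terms:
(g^2 + g*(-4) - 1) + (g*262 - 2520 + 119*g^2 + g^4 - 22*g^3)
= -22*g^3+g*258-2521+g^2*120+g^4
e) -22*g^3+g*258-2521+g^2*120+g^4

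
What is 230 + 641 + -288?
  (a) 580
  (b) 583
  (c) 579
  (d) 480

First: 230 + 641 = 871
Then: 871 + -288 = 583
b) 583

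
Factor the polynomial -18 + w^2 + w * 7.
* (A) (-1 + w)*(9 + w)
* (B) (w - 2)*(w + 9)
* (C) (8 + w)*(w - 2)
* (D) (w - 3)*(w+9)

We need to factor -18 + w^2 + w * 7.
The factored form is (w - 2)*(w + 9).
B) (w - 2)*(w + 9)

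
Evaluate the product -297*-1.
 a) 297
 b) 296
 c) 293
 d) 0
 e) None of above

-297 * -1 = 297
a) 297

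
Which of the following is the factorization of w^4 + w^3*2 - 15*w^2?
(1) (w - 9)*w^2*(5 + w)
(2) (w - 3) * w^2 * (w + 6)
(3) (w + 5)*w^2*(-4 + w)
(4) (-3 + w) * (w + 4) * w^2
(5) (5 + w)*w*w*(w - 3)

We need to factor w^4 + w^3*2 - 15*w^2.
The factored form is (5 + w)*w*w*(w - 3).
5) (5 + w)*w*w*(w - 3)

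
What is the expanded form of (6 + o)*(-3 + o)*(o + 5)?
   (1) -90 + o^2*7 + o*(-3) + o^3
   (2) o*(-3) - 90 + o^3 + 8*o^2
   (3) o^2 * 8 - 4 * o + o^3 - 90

Expanding (6 + o)*(-3 + o)*(o + 5):
= o*(-3) - 90 + o^3 + 8*o^2
2) o*(-3) - 90 + o^3 + 8*o^2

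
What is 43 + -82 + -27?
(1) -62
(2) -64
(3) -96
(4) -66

First: 43 + -82 = -39
Then: -39 + -27 = -66
4) -66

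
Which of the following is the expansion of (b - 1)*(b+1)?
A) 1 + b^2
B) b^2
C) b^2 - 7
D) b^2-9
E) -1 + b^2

Expanding (b - 1)*(b+1):
= -1 + b^2
E) -1 + b^2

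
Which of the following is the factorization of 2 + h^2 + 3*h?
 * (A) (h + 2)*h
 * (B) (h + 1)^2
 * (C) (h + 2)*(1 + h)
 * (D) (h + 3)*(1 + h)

We need to factor 2 + h^2 + 3*h.
The factored form is (h + 2)*(1 + h).
C) (h + 2)*(1 + h)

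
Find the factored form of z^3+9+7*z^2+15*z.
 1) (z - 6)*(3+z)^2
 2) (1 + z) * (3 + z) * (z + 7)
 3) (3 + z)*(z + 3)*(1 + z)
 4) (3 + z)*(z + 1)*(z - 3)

We need to factor z^3+9+7*z^2+15*z.
The factored form is (3 + z)*(z + 3)*(1 + z).
3) (3 + z)*(z + 3)*(1 + z)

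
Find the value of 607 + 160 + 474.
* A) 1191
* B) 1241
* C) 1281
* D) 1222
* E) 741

First: 607 + 160 = 767
Then: 767 + 474 = 1241
B) 1241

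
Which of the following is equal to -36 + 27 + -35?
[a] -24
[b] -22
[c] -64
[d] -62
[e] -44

First: -36 + 27 = -9
Then: -9 + -35 = -44
e) -44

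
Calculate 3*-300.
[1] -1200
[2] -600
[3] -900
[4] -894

3 * -300 = -900
3) -900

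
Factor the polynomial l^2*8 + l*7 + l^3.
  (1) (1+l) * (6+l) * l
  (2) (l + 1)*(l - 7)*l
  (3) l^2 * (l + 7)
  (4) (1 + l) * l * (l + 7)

We need to factor l^2*8 + l*7 + l^3.
The factored form is (1 + l) * l * (l + 7).
4) (1 + l) * l * (l + 7)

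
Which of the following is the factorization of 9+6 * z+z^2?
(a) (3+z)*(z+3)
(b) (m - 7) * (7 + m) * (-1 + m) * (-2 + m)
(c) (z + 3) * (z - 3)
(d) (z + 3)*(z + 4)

We need to factor 9+6 * z+z^2.
The factored form is (3+z)*(z+3).
a) (3+z)*(z+3)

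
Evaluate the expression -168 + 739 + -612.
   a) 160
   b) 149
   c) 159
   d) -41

First: -168 + 739 = 571
Then: 571 + -612 = -41
d) -41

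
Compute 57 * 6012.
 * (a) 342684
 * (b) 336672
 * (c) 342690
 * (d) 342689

57 * 6012 = 342684
a) 342684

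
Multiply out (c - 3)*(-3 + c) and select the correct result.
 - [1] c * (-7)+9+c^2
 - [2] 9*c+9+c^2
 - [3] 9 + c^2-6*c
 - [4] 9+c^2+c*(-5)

Expanding (c - 3)*(-3 + c):
= 9 + c^2-6*c
3) 9 + c^2-6*c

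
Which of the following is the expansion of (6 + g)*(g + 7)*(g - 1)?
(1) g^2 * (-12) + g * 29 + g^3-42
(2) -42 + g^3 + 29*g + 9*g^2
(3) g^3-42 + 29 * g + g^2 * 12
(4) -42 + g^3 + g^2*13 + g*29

Expanding (6 + g)*(g + 7)*(g - 1):
= g^3-42 + 29 * g + g^2 * 12
3) g^3-42 + 29 * g + g^2 * 12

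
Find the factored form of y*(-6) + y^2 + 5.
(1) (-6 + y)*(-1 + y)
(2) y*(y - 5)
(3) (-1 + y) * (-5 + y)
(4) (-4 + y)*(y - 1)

We need to factor y*(-6) + y^2 + 5.
The factored form is (-1 + y) * (-5 + y).
3) (-1 + y) * (-5 + y)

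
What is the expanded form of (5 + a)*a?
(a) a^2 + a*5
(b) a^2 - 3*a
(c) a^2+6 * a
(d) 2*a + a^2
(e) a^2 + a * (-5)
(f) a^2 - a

Expanding (5 + a)*a:
= a^2 + a*5
a) a^2 + a*5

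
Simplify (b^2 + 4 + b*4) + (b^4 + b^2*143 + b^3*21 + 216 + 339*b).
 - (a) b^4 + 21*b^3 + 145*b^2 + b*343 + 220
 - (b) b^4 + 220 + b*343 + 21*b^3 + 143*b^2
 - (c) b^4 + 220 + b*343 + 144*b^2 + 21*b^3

Adding the polynomials and combining like terms:
(b^2 + 4 + b*4) + (b^4 + b^2*143 + b^3*21 + 216 + 339*b)
= b^4 + 220 + b*343 + 144*b^2 + 21*b^3
c) b^4 + 220 + b*343 + 144*b^2 + 21*b^3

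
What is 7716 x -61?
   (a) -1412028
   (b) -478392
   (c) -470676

7716 * -61 = -470676
c) -470676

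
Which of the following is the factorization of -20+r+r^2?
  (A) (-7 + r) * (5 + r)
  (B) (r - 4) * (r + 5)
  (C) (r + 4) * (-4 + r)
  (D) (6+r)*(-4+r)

We need to factor -20+r+r^2.
The factored form is (r - 4) * (r + 5).
B) (r - 4) * (r + 5)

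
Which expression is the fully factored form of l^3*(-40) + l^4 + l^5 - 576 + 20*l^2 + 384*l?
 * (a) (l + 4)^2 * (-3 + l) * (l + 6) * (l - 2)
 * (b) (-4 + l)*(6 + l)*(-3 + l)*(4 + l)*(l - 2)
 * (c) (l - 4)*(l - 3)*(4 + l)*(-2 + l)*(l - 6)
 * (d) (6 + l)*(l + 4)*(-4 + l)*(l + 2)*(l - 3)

We need to factor l^3*(-40) + l^4 + l^5 - 576 + 20*l^2 + 384*l.
The factored form is (-4 + l)*(6 + l)*(-3 + l)*(4 + l)*(l - 2).
b) (-4 + l)*(6 + l)*(-3 + l)*(4 + l)*(l - 2)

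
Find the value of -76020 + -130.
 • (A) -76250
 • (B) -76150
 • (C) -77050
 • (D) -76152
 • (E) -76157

-76020 + -130 = -76150
B) -76150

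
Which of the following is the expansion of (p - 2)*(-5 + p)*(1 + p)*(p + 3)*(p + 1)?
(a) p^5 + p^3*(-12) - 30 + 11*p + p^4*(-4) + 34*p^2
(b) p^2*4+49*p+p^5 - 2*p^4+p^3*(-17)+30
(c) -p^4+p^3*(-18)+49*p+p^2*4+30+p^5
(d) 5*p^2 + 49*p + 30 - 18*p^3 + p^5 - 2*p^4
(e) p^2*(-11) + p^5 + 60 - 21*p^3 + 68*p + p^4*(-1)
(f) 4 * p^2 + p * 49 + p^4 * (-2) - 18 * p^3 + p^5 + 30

Expanding (p - 2)*(-5 + p)*(1 + p)*(p + 3)*(p + 1):
= 4 * p^2 + p * 49 + p^4 * (-2) - 18 * p^3 + p^5 + 30
f) 4 * p^2 + p * 49 + p^4 * (-2) - 18 * p^3 + p^5 + 30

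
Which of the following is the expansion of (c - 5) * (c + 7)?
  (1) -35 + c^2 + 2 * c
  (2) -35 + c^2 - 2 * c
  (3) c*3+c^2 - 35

Expanding (c - 5) * (c + 7):
= -35 + c^2 + 2 * c
1) -35 + c^2 + 2 * c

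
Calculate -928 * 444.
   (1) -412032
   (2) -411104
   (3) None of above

-928 * 444 = -412032
1) -412032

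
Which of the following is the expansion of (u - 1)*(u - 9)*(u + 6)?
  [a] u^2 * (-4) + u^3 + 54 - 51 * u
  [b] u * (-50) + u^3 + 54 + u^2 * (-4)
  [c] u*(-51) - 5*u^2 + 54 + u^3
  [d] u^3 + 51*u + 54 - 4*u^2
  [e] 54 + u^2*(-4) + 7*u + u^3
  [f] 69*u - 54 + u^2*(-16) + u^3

Expanding (u - 1)*(u - 9)*(u + 6):
= u^2 * (-4) + u^3 + 54 - 51 * u
a) u^2 * (-4) + u^3 + 54 - 51 * u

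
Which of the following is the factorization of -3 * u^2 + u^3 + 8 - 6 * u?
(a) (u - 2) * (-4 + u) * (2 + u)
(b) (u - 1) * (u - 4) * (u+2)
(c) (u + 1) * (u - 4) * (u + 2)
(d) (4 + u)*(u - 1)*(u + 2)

We need to factor -3 * u^2 + u^3 + 8 - 6 * u.
The factored form is (u - 1) * (u - 4) * (u+2).
b) (u - 1) * (u - 4) * (u+2)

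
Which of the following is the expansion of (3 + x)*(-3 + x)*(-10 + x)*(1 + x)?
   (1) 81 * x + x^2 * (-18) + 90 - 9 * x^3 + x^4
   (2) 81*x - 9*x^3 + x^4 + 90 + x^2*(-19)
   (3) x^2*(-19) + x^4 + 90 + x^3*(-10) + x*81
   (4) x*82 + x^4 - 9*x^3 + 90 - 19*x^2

Expanding (3 + x)*(-3 + x)*(-10 + x)*(1 + x):
= 81*x - 9*x^3 + x^4 + 90 + x^2*(-19)
2) 81*x - 9*x^3 + x^4 + 90 + x^2*(-19)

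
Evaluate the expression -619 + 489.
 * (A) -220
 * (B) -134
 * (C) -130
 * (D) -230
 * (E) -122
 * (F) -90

-619 + 489 = -130
C) -130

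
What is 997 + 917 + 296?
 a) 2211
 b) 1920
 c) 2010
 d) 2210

First: 997 + 917 = 1914
Then: 1914 + 296 = 2210
d) 2210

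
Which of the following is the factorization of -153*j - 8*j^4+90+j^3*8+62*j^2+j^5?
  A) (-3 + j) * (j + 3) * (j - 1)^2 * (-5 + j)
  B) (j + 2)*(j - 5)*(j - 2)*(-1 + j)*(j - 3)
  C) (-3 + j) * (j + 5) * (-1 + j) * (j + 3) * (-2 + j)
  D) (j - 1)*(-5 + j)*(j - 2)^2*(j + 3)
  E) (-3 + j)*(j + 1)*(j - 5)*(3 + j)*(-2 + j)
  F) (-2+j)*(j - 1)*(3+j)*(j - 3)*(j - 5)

We need to factor -153*j - 8*j^4+90+j^3*8+62*j^2+j^5.
The factored form is (-2+j)*(j - 1)*(3+j)*(j - 3)*(j - 5).
F) (-2+j)*(j - 1)*(3+j)*(j - 3)*(j - 5)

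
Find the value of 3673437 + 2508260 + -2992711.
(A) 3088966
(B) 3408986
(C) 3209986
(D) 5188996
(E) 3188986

First: 3673437 + 2508260 = 6181697
Then: 6181697 + -2992711 = 3188986
E) 3188986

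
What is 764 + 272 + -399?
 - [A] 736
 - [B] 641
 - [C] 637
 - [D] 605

First: 764 + 272 = 1036
Then: 1036 + -399 = 637
C) 637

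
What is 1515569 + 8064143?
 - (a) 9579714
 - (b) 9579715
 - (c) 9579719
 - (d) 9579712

1515569 + 8064143 = 9579712
d) 9579712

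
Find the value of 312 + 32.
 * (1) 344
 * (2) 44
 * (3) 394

312 + 32 = 344
1) 344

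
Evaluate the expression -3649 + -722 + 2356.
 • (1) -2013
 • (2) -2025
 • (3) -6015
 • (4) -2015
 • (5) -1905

First: -3649 + -722 = -4371
Then: -4371 + 2356 = -2015
4) -2015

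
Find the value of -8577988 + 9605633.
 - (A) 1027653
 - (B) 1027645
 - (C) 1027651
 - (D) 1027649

-8577988 + 9605633 = 1027645
B) 1027645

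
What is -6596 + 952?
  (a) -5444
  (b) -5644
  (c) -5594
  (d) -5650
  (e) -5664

-6596 + 952 = -5644
b) -5644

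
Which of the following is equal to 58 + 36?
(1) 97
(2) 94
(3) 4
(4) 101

58 + 36 = 94
2) 94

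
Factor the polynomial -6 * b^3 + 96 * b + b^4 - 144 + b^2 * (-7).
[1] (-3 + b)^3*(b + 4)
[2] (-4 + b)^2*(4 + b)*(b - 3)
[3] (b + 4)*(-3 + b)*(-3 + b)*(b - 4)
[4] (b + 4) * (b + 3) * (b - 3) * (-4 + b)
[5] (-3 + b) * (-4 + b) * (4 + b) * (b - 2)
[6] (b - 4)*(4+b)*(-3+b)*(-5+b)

We need to factor -6 * b^3 + 96 * b + b^4 - 144 + b^2 * (-7).
The factored form is (b + 4)*(-3 + b)*(-3 + b)*(b - 4).
3) (b + 4)*(-3 + b)*(-3 + b)*(b - 4)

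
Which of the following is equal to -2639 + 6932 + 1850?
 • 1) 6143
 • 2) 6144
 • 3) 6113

First: -2639 + 6932 = 4293
Then: 4293 + 1850 = 6143
1) 6143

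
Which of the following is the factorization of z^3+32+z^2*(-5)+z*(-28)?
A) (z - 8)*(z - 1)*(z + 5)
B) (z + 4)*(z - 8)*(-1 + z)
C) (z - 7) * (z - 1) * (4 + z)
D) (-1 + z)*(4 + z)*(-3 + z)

We need to factor z^3+32+z^2*(-5)+z*(-28).
The factored form is (z + 4)*(z - 8)*(-1 + z).
B) (z + 4)*(z - 8)*(-1 + z)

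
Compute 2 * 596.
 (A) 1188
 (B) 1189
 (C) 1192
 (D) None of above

2 * 596 = 1192
C) 1192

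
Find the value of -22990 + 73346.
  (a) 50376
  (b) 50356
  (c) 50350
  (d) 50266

-22990 + 73346 = 50356
b) 50356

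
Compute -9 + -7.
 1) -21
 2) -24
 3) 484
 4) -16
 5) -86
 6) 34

-9 + -7 = -16
4) -16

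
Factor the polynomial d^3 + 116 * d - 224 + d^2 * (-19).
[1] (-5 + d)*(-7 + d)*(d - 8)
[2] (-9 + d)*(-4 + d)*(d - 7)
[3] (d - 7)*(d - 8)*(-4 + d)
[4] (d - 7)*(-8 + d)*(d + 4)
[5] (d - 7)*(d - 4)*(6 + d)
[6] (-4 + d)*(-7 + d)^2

We need to factor d^3 + 116 * d - 224 + d^2 * (-19).
The factored form is (d - 7)*(d - 8)*(-4 + d).
3) (d - 7)*(d - 8)*(-4 + d)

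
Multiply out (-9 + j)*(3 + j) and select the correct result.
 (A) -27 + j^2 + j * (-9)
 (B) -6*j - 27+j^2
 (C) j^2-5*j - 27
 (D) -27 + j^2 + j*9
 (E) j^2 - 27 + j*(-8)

Expanding (-9 + j)*(3 + j):
= -6*j - 27+j^2
B) -6*j - 27+j^2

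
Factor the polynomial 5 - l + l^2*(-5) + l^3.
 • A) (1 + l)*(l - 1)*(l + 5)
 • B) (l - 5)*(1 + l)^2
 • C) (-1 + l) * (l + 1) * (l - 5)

We need to factor 5 - l + l^2*(-5) + l^3.
The factored form is (-1 + l) * (l + 1) * (l - 5).
C) (-1 + l) * (l + 1) * (l - 5)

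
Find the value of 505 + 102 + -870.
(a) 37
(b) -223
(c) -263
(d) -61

First: 505 + 102 = 607
Then: 607 + -870 = -263
c) -263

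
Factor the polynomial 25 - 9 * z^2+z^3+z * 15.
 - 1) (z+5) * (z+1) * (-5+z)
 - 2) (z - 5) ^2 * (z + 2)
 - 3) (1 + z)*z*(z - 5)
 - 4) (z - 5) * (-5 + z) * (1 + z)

We need to factor 25 - 9 * z^2+z^3+z * 15.
The factored form is (z - 5) * (-5 + z) * (1 + z).
4) (z - 5) * (-5 + z) * (1 + z)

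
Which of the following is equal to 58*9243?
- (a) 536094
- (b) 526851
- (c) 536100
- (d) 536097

58 * 9243 = 536094
a) 536094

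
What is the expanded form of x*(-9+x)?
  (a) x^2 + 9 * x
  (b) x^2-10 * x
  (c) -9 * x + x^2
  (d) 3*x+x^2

Expanding x*(-9+x):
= -9 * x + x^2
c) -9 * x + x^2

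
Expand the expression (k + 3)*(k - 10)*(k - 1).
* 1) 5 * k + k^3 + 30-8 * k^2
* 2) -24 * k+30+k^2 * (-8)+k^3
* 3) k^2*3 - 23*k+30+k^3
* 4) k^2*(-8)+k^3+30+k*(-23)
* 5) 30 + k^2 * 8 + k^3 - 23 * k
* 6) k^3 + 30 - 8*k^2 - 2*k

Expanding (k + 3)*(k - 10)*(k - 1):
= k^2*(-8)+k^3+30+k*(-23)
4) k^2*(-8)+k^3+30+k*(-23)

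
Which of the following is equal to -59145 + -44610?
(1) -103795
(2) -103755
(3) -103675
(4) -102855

-59145 + -44610 = -103755
2) -103755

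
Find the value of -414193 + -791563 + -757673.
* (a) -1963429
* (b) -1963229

First: -414193 + -791563 = -1205756
Then: -1205756 + -757673 = -1963429
a) -1963429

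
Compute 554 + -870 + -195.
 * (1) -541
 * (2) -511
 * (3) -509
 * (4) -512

First: 554 + -870 = -316
Then: -316 + -195 = -511
2) -511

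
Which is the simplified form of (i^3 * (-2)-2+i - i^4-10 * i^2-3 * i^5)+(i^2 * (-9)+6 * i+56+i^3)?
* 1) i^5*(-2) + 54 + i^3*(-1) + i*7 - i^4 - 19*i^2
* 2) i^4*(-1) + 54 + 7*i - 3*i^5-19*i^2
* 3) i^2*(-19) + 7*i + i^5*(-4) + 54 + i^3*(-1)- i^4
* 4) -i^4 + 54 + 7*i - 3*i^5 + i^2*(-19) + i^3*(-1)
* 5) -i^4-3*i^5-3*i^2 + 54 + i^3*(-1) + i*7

Adding the polynomials and combining like terms:
(i^3*(-2) - 2 + i - i^4 - 10*i^2 - 3*i^5) + (i^2*(-9) + 6*i + 56 + i^3)
= -i^4 + 54 + 7*i - 3*i^5 + i^2*(-19) + i^3*(-1)
4) -i^4 + 54 + 7*i - 3*i^5 + i^2*(-19) + i^3*(-1)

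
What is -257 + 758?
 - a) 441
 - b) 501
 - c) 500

-257 + 758 = 501
b) 501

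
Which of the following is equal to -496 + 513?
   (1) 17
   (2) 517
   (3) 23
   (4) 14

-496 + 513 = 17
1) 17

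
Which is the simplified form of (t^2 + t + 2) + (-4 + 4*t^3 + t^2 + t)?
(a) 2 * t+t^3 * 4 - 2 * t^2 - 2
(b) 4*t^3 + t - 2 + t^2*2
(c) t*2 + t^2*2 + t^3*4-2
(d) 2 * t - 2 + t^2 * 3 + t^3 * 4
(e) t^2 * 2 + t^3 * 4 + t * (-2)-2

Adding the polynomials and combining like terms:
(t^2 + t + 2) + (-4 + 4*t^3 + t^2 + t)
= t*2 + t^2*2 + t^3*4-2
c) t*2 + t^2*2 + t^3*4-2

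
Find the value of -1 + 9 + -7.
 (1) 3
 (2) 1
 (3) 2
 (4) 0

First: -1 + 9 = 8
Then: 8 + -7 = 1
2) 1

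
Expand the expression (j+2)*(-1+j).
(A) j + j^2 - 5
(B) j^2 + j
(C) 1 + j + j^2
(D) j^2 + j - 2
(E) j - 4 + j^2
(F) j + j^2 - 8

Expanding (j+2)*(-1+j):
= j^2 + j - 2
D) j^2 + j - 2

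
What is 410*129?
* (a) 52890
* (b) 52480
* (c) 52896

410 * 129 = 52890
a) 52890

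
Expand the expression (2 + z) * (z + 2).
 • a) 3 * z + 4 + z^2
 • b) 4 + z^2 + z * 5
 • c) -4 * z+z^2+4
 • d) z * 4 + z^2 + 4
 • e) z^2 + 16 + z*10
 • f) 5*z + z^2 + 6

Expanding (2 + z) * (z + 2):
= z * 4 + z^2 + 4
d) z * 4 + z^2 + 4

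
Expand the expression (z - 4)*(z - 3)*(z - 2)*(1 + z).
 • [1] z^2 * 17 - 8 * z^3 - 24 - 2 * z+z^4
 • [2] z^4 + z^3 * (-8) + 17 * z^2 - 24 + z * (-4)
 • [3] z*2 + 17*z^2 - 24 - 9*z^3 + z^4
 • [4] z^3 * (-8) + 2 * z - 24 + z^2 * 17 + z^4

Expanding (z - 4)*(z - 3)*(z - 2)*(1 + z):
= z^3 * (-8) + 2 * z - 24 + z^2 * 17 + z^4
4) z^3 * (-8) + 2 * z - 24 + z^2 * 17 + z^4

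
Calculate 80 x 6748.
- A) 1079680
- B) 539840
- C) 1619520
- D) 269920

80 * 6748 = 539840
B) 539840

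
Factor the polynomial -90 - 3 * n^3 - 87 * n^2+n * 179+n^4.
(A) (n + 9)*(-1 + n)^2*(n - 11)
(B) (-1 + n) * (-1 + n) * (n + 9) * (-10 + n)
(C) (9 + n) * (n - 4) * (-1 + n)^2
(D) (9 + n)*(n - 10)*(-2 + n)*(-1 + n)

We need to factor -90 - 3 * n^3 - 87 * n^2+n * 179+n^4.
The factored form is (-1 + n) * (-1 + n) * (n + 9) * (-10 + n).
B) (-1 + n) * (-1 + n) * (n + 9) * (-10 + n)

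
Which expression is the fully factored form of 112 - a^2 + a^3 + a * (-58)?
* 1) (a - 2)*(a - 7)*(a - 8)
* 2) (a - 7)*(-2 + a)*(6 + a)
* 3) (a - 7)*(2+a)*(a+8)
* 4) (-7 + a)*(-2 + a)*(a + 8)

We need to factor 112 - a^2 + a^3 + a * (-58).
The factored form is (-7 + a)*(-2 + a)*(a + 8).
4) (-7 + a)*(-2 + a)*(a + 8)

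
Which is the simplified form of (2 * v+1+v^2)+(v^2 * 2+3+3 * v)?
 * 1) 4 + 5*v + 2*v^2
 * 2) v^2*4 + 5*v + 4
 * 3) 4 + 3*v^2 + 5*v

Adding the polynomials and combining like terms:
(2*v + 1 + v^2) + (v^2*2 + 3 + 3*v)
= 4 + 3*v^2 + 5*v
3) 4 + 3*v^2 + 5*v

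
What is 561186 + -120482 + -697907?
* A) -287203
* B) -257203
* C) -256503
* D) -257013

First: 561186 + -120482 = 440704
Then: 440704 + -697907 = -257203
B) -257203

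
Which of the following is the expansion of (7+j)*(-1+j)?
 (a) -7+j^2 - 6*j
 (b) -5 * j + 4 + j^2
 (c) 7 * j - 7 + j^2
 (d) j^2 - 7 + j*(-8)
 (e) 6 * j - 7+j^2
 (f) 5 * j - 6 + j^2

Expanding (7+j)*(-1+j):
= 6 * j - 7+j^2
e) 6 * j - 7+j^2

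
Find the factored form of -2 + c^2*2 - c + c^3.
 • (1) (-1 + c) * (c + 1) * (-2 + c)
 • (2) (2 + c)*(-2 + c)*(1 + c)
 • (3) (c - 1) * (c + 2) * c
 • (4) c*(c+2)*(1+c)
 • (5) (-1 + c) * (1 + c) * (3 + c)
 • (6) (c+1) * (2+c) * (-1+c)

We need to factor -2 + c^2*2 - c + c^3.
The factored form is (c+1) * (2+c) * (-1+c).
6) (c+1) * (2+c) * (-1+c)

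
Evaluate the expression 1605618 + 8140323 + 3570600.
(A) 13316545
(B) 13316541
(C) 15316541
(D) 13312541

First: 1605618 + 8140323 = 9745941
Then: 9745941 + 3570600 = 13316541
B) 13316541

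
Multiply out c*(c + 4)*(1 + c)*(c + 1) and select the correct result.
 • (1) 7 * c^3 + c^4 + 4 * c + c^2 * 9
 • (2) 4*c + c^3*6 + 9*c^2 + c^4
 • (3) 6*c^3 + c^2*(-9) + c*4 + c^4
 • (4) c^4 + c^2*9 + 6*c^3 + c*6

Expanding c*(c + 4)*(1 + c)*(c + 1):
= 4*c + c^3*6 + 9*c^2 + c^4
2) 4*c + c^3*6 + 9*c^2 + c^4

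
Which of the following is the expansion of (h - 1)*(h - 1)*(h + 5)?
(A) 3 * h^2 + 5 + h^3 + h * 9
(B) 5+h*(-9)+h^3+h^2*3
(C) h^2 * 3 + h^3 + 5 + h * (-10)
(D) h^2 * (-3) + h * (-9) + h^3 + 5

Expanding (h - 1)*(h - 1)*(h + 5):
= 5+h*(-9)+h^3+h^2*3
B) 5+h*(-9)+h^3+h^2*3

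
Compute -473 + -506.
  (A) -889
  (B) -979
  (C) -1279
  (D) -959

-473 + -506 = -979
B) -979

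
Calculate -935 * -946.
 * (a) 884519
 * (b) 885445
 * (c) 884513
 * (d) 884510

-935 * -946 = 884510
d) 884510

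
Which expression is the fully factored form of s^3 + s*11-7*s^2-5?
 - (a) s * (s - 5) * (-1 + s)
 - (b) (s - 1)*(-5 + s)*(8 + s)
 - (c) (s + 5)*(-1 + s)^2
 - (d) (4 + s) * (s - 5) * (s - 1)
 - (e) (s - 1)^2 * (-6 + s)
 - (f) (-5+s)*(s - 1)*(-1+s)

We need to factor s^3 + s*11-7*s^2-5.
The factored form is (-5+s)*(s - 1)*(-1+s).
f) (-5+s)*(s - 1)*(-1+s)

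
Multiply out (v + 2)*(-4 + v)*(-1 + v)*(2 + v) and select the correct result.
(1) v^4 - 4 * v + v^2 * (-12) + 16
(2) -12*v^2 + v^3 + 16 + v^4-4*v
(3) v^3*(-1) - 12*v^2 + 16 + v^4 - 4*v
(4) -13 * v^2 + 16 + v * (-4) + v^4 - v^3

Expanding (v + 2)*(-4 + v)*(-1 + v)*(2 + v):
= v^3*(-1) - 12*v^2 + 16 + v^4 - 4*v
3) v^3*(-1) - 12*v^2 + 16 + v^4 - 4*v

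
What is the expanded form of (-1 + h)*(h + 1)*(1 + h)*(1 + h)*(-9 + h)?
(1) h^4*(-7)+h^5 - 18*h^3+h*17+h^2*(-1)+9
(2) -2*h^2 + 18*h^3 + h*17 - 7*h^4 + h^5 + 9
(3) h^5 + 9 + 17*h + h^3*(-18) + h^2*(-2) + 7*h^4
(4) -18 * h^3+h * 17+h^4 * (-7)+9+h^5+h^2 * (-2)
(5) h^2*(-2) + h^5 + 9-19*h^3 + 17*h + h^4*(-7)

Expanding (-1 + h)*(h + 1)*(1 + h)*(1 + h)*(-9 + h):
= -18 * h^3+h * 17+h^4 * (-7)+9+h^5+h^2 * (-2)
4) -18 * h^3+h * 17+h^4 * (-7)+9+h^5+h^2 * (-2)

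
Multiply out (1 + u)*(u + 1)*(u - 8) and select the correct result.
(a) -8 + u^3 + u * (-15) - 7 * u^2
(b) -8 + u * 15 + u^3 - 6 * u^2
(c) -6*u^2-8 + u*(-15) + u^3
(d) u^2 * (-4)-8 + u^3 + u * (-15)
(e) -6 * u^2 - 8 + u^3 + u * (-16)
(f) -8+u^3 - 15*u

Expanding (1 + u)*(u + 1)*(u - 8):
= -6*u^2-8 + u*(-15) + u^3
c) -6*u^2-8 + u*(-15) + u^3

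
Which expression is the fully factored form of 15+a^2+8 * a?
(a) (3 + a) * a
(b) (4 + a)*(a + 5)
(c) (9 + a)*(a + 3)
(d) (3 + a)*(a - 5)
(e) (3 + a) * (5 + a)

We need to factor 15+a^2+8 * a.
The factored form is (3 + a) * (5 + a).
e) (3 + a) * (5 + a)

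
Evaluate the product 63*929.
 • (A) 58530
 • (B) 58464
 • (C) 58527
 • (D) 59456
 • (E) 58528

63 * 929 = 58527
C) 58527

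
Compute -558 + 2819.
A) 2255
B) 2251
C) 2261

-558 + 2819 = 2261
C) 2261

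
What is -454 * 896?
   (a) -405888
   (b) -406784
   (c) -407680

-454 * 896 = -406784
b) -406784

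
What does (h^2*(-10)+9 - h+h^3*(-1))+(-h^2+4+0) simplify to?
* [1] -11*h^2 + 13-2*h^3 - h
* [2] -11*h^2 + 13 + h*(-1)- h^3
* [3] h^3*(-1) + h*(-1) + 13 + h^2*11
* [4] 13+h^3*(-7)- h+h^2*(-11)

Adding the polynomials and combining like terms:
(h^2*(-10) + 9 - h + h^3*(-1)) + (-h^2 + 4 + 0)
= -11*h^2 + 13 + h*(-1)- h^3
2) -11*h^2 + 13 + h*(-1)- h^3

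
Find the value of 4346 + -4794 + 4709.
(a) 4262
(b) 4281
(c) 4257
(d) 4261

First: 4346 + -4794 = -448
Then: -448 + 4709 = 4261
d) 4261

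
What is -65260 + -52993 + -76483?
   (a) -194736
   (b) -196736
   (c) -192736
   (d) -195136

First: -65260 + -52993 = -118253
Then: -118253 + -76483 = -194736
a) -194736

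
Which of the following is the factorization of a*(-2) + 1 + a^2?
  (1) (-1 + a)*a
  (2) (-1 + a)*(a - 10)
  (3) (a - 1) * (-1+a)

We need to factor a*(-2) + 1 + a^2.
The factored form is (a - 1) * (-1+a).
3) (a - 1) * (-1+a)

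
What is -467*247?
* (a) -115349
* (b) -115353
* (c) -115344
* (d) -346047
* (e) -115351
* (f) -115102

-467 * 247 = -115349
a) -115349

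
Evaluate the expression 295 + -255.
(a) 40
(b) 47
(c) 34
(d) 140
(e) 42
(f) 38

295 + -255 = 40
a) 40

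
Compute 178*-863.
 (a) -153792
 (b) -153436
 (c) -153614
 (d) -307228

178 * -863 = -153614
c) -153614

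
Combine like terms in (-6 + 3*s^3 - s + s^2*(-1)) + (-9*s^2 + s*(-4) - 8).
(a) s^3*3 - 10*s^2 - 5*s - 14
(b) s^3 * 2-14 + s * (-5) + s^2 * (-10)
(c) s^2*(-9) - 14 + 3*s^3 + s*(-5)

Adding the polynomials and combining like terms:
(-6 + 3*s^3 - s + s^2*(-1)) + (-9*s^2 + s*(-4) - 8)
= s^3*3 - 10*s^2 - 5*s - 14
a) s^3*3 - 10*s^2 - 5*s - 14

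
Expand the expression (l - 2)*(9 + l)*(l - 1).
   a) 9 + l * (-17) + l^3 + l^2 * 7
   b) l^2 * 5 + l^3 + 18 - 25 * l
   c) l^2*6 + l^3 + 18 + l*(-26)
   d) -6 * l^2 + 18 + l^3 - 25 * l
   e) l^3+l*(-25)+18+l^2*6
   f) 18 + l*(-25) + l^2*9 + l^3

Expanding (l - 2)*(9 + l)*(l - 1):
= l^3+l*(-25)+18+l^2*6
e) l^3+l*(-25)+18+l^2*6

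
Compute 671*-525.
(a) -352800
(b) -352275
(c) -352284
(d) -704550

671 * -525 = -352275
b) -352275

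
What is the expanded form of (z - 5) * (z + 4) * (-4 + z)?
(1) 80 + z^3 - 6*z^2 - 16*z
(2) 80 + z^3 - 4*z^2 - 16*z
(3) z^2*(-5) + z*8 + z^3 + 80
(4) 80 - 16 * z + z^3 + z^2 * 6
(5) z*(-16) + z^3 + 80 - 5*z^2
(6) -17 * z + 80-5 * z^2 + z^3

Expanding (z - 5) * (z + 4) * (-4 + z):
= z*(-16) + z^3 + 80 - 5*z^2
5) z*(-16) + z^3 + 80 - 5*z^2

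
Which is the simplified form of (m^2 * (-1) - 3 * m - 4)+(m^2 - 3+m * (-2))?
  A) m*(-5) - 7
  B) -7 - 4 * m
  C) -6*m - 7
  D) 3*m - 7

Adding the polynomials and combining like terms:
(m^2*(-1) - 3*m - 4) + (m^2 - 3 + m*(-2))
= m*(-5) - 7
A) m*(-5) - 7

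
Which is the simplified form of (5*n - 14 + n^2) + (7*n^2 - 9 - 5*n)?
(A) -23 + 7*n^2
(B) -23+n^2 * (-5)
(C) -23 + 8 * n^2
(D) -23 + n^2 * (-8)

Adding the polynomials and combining like terms:
(5*n - 14 + n^2) + (7*n^2 - 9 - 5*n)
= -23 + 8 * n^2
C) -23 + 8 * n^2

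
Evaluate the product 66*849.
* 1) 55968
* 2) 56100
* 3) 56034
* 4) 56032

66 * 849 = 56034
3) 56034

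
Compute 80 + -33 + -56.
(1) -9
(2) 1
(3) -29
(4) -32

First: 80 + -33 = 47
Then: 47 + -56 = -9
1) -9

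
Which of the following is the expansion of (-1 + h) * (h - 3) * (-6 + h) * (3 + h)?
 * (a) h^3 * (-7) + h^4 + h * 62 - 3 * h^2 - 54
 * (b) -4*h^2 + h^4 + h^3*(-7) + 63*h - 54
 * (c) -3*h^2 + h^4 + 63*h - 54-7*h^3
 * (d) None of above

Expanding (-1 + h) * (h - 3) * (-6 + h) * (3 + h):
= -3*h^2 + h^4 + 63*h - 54-7*h^3
c) -3*h^2 + h^4 + 63*h - 54-7*h^3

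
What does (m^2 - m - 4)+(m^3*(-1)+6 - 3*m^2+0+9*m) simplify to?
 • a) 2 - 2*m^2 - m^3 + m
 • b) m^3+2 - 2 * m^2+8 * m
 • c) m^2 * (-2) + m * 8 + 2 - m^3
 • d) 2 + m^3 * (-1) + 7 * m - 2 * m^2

Adding the polynomials and combining like terms:
(m^2 - m - 4) + (m^3*(-1) + 6 - 3*m^2 + 0 + 9*m)
= m^2 * (-2) + m * 8 + 2 - m^3
c) m^2 * (-2) + m * 8 + 2 - m^3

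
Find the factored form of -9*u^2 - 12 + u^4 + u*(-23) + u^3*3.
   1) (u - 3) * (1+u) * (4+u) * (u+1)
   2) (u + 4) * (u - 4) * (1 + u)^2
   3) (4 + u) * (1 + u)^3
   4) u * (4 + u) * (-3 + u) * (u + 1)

We need to factor -9*u^2 - 12 + u^4 + u*(-23) + u^3*3.
The factored form is (u - 3) * (1+u) * (4+u) * (u+1).
1) (u - 3) * (1+u) * (4+u) * (u+1)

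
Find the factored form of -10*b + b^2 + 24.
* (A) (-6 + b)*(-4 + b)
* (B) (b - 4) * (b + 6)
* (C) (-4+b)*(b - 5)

We need to factor -10*b + b^2 + 24.
The factored form is (-6 + b)*(-4 + b).
A) (-6 + b)*(-4 + b)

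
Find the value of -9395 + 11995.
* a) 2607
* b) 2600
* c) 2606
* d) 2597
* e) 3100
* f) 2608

-9395 + 11995 = 2600
b) 2600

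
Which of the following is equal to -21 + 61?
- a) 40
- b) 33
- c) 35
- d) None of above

-21 + 61 = 40
a) 40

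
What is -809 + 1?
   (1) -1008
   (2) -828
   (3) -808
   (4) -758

-809 + 1 = -808
3) -808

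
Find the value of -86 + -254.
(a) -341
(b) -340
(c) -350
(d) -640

-86 + -254 = -340
b) -340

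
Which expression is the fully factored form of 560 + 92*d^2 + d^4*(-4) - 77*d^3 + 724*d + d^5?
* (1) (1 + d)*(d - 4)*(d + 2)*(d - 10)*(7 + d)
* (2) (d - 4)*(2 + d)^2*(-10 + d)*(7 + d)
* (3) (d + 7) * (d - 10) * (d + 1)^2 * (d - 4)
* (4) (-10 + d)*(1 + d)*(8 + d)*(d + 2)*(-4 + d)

We need to factor 560 + 92*d^2 + d^4*(-4) - 77*d^3 + 724*d + d^5.
The factored form is (1 + d)*(d - 4)*(d + 2)*(d - 10)*(7 + d).
1) (1 + d)*(d - 4)*(d + 2)*(d - 10)*(7 + d)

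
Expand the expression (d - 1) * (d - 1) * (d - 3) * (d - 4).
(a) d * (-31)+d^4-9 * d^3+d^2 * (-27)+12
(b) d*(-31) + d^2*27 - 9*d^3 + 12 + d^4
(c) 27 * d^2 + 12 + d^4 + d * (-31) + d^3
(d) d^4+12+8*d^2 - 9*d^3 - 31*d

Expanding (d - 1) * (d - 1) * (d - 3) * (d - 4):
= d*(-31) + d^2*27 - 9*d^3 + 12 + d^4
b) d*(-31) + d^2*27 - 9*d^3 + 12 + d^4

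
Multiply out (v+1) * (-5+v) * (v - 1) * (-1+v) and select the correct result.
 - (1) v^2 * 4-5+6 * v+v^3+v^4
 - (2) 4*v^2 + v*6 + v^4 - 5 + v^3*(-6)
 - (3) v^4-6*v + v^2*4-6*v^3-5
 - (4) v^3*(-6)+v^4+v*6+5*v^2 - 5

Expanding (v+1) * (-5+v) * (v - 1) * (-1+v):
= 4*v^2 + v*6 + v^4 - 5 + v^3*(-6)
2) 4*v^2 + v*6 + v^4 - 5 + v^3*(-6)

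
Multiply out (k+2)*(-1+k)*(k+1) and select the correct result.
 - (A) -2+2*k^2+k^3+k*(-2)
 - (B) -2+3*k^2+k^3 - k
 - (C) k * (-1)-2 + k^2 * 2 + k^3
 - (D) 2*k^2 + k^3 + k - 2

Expanding (k+2)*(-1+k)*(k+1):
= k * (-1)-2 + k^2 * 2 + k^3
C) k * (-1)-2 + k^2 * 2 + k^3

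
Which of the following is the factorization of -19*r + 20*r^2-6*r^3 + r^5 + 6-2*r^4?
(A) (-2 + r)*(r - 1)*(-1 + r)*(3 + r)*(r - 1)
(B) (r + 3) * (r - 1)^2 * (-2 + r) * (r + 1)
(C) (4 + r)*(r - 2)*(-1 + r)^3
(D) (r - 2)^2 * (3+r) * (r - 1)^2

We need to factor -19*r + 20*r^2-6*r^3 + r^5 + 6-2*r^4.
The factored form is (-2 + r)*(r - 1)*(-1 + r)*(3 + r)*(r - 1).
A) (-2 + r)*(r - 1)*(-1 + r)*(3 + r)*(r - 1)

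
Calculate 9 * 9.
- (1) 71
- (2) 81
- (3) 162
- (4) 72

9 * 9 = 81
2) 81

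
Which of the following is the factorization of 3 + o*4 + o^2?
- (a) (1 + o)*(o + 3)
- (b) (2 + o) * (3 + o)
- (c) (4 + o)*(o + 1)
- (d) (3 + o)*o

We need to factor 3 + o*4 + o^2.
The factored form is (1 + o)*(o + 3).
a) (1 + o)*(o + 3)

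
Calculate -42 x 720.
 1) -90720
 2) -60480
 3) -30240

-42 * 720 = -30240
3) -30240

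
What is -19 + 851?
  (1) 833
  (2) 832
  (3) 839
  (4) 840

-19 + 851 = 832
2) 832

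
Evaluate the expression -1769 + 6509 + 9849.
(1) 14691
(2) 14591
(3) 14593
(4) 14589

First: -1769 + 6509 = 4740
Then: 4740 + 9849 = 14589
4) 14589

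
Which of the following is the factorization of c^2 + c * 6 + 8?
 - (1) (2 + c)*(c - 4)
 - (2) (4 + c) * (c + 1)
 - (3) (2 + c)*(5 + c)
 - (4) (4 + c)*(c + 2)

We need to factor c^2 + c * 6 + 8.
The factored form is (4 + c)*(c + 2).
4) (4 + c)*(c + 2)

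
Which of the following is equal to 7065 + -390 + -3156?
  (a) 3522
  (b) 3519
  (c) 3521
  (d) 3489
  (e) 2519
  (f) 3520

First: 7065 + -390 = 6675
Then: 6675 + -3156 = 3519
b) 3519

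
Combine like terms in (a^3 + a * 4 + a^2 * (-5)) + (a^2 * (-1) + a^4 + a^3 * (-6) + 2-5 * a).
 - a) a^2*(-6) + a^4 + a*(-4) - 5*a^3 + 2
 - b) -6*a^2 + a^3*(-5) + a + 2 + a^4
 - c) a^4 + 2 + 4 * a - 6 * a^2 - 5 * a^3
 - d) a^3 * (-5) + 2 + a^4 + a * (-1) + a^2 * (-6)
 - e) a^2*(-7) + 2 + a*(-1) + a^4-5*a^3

Adding the polynomials and combining like terms:
(a^3 + a*4 + a^2*(-5)) + (a^2*(-1) + a^4 + a^3*(-6) + 2 - 5*a)
= a^3 * (-5) + 2 + a^4 + a * (-1) + a^2 * (-6)
d) a^3 * (-5) + 2 + a^4 + a * (-1) + a^2 * (-6)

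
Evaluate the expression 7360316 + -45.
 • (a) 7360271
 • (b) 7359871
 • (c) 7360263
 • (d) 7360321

7360316 + -45 = 7360271
a) 7360271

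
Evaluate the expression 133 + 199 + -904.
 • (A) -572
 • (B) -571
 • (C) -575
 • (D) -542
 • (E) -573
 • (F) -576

First: 133 + 199 = 332
Then: 332 + -904 = -572
A) -572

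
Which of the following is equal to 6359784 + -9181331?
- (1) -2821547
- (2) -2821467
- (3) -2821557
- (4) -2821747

6359784 + -9181331 = -2821547
1) -2821547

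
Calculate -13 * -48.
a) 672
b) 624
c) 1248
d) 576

-13 * -48 = 624
b) 624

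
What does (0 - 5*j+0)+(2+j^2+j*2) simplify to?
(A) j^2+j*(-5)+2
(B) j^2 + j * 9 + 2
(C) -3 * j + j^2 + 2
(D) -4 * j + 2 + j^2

Adding the polynomials and combining like terms:
(0 - 5*j + 0) + (2 + j^2 + j*2)
= -3 * j + j^2 + 2
C) -3 * j + j^2 + 2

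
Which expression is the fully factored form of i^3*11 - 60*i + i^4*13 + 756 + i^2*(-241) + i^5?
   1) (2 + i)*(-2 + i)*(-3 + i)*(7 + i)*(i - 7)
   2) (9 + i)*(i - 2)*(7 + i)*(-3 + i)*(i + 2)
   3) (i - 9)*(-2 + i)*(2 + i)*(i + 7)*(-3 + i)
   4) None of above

We need to factor i^3*11 - 60*i + i^4*13 + 756 + i^2*(-241) + i^5.
The factored form is (9 + i)*(i - 2)*(7 + i)*(-3 + i)*(i + 2).
2) (9 + i)*(i - 2)*(7 + i)*(-3 + i)*(i + 2)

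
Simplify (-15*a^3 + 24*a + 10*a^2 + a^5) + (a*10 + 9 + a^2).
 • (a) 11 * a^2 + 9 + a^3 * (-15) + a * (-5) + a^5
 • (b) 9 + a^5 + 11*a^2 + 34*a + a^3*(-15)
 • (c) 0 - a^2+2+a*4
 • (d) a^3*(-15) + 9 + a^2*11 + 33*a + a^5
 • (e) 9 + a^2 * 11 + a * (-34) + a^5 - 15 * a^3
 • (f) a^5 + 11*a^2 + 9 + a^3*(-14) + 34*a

Adding the polynomials and combining like terms:
(-15*a^3 + 24*a + 10*a^2 + a^5) + (a*10 + 9 + a^2)
= 9 + a^5 + 11*a^2 + 34*a + a^3*(-15)
b) 9 + a^5 + 11*a^2 + 34*a + a^3*(-15)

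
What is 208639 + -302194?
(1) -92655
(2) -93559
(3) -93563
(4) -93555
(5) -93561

208639 + -302194 = -93555
4) -93555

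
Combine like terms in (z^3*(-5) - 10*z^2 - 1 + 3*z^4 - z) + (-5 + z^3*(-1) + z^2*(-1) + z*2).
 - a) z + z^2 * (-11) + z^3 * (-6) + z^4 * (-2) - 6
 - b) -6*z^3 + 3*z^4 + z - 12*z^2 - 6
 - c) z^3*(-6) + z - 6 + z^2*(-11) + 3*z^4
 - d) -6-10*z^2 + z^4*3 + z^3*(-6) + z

Adding the polynomials and combining like terms:
(z^3*(-5) - 10*z^2 - 1 + 3*z^4 - z) + (-5 + z^3*(-1) + z^2*(-1) + z*2)
= z^3*(-6) + z - 6 + z^2*(-11) + 3*z^4
c) z^3*(-6) + z - 6 + z^2*(-11) + 3*z^4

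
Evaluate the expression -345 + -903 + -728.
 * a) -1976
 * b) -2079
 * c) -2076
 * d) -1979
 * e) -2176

First: -345 + -903 = -1248
Then: -1248 + -728 = -1976
a) -1976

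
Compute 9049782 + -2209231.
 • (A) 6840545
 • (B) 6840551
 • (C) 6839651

9049782 + -2209231 = 6840551
B) 6840551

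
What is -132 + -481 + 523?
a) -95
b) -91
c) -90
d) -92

First: -132 + -481 = -613
Then: -613 + 523 = -90
c) -90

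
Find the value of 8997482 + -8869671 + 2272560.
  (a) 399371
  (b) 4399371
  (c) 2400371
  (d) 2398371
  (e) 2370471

First: 8997482 + -8869671 = 127811
Then: 127811 + 2272560 = 2400371
c) 2400371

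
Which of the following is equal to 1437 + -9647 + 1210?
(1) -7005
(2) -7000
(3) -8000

First: 1437 + -9647 = -8210
Then: -8210 + 1210 = -7000
2) -7000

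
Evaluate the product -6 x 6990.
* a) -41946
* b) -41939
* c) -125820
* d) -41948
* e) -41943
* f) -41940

-6 * 6990 = -41940
f) -41940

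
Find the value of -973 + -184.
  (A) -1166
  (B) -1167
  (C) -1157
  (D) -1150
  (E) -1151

-973 + -184 = -1157
C) -1157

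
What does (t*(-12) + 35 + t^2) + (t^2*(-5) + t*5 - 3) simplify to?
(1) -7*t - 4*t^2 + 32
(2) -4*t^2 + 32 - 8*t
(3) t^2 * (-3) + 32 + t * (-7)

Adding the polynomials and combining like terms:
(t*(-12) + 35 + t^2) + (t^2*(-5) + t*5 - 3)
= -7*t - 4*t^2 + 32
1) -7*t - 4*t^2 + 32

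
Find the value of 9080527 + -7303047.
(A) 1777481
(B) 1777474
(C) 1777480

9080527 + -7303047 = 1777480
C) 1777480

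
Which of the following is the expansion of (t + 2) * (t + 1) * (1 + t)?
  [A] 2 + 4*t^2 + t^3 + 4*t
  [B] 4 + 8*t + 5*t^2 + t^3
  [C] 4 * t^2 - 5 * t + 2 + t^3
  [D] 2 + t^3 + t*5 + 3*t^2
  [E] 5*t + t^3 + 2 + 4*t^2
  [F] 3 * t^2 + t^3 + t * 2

Expanding (t + 2) * (t + 1) * (1 + t):
= 5*t + t^3 + 2 + 4*t^2
E) 5*t + t^3 + 2 + 4*t^2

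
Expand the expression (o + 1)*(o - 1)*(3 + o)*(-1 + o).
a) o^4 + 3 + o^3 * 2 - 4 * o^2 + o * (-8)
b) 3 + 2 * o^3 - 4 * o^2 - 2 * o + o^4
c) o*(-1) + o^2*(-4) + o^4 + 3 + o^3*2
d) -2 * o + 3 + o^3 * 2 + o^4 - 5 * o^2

Expanding (o + 1)*(o - 1)*(3 + o)*(-1 + o):
= 3 + 2 * o^3 - 4 * o^2 - 2 * o + o^4
b) 3 + 2 * o^3 - 4 * o^2 - 2 * o + o^4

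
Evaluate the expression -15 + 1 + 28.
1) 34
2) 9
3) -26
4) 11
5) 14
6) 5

First: -15 + 1 = -14
Then: -14 + 28 = 14
5) 14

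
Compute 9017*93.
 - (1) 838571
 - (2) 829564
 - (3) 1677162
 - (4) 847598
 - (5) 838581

9017 * 93 = 838581
5) 838581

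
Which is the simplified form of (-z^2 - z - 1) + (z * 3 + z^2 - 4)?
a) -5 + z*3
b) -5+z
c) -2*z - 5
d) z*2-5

Adding the polynomials and combining like terms:
(-z^2 - z - 1) + (z*3 + z^2 - 4)
= z*2-5
d) z*2-5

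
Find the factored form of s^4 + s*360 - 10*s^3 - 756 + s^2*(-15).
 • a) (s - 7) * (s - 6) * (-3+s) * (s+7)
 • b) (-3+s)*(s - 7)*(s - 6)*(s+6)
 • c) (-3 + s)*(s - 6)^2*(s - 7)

We need to factor s^4 + s*360 - 10*s^3 - 756 + s^2*(-15).
The factored form is (-3+s)*(s - 7)*(s - 6)*(s+6).
b) (-3+s)*(s - 7)*(s - 6)*(s+6)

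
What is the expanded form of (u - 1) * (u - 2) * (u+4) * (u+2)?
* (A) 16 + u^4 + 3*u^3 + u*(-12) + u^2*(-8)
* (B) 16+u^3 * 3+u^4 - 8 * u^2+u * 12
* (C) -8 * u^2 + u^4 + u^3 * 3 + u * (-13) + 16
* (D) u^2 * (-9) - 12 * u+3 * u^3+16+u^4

Expanding (u - 1) * (u - 2) * (u+4) * (u+2):
= 16 + u^4 + 3*u^3 + u*(-12) + u^2*(-8)
A) 16 + u^4 + 3*u^3 + u*(-12) + u^2*(-8)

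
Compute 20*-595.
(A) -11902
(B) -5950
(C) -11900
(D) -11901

20 * -595 = -11900
C) -11900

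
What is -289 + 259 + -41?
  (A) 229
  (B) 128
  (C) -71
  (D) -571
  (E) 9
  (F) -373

First: -289 + 259 = -30
Then: -30 + -41 = -71
C) -71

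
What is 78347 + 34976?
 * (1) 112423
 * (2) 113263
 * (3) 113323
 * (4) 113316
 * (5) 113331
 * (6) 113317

78347 + 34976 = 113323
3) 113323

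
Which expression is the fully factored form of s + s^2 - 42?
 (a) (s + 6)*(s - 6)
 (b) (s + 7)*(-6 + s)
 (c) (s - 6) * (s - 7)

We need to factor s + s^2 - 42.
The factored form is (s + 7)*(-6 + s).
b) (s + 7)*(-6 + s)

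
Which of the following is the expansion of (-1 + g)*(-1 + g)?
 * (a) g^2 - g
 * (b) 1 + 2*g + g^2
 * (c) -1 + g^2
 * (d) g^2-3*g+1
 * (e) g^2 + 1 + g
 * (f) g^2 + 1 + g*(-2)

Expanding (-1 + g)*(-1 + g):
= g^2 + 1 + g*(-2)
f) g^2 + 1 + g*(-2)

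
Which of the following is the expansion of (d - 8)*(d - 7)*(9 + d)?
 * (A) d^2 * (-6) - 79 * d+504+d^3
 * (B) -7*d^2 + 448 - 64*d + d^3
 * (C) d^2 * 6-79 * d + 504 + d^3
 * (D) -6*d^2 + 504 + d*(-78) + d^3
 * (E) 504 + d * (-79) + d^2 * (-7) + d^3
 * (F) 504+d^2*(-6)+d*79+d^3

Expanding (d - 8)*(d - 7)*(9 + d):
= d^2 * (-6) - 79 * d+504+d^3
A) d^2 * (-6) - 79 * d+504+d^3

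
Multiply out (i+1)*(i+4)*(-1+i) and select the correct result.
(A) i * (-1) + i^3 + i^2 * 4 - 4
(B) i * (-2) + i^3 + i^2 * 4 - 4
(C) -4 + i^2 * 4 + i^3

Expanding (i+1)*(i+4)*(-1+i):
= i * (-1) + i^3 + i^2 * 4 - 4
A) i * (-1) + i^3 + i^2 * 4 - 4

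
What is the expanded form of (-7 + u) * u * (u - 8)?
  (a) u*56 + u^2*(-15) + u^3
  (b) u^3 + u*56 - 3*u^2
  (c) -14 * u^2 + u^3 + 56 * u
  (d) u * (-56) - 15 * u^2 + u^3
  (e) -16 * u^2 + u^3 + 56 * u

Expanding (-7 + u) * u * (u - 8):
= u*56 + u^2*(-15) + u^3
a) u*56 + u^2*(-15) + u^3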